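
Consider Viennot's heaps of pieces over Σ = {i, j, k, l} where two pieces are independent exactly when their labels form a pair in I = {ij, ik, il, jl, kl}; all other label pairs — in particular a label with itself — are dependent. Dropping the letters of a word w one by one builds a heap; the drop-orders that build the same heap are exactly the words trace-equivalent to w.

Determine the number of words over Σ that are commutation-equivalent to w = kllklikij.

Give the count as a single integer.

1260

drop 0:k onto floor
drop 1:l onto floor
drop 2:l onto {1:l}
drop 3:k onto {0:k}
drop 4:l onto {2:l}
drop 5:i onto floor
drop 6:k onto {3:k}
drop 7:i onto {5:i}
drop 8:j onto {6:k}
ground layer = {0:k, 1:l, 5:i}
drop-orders for the pieces not yet dropped (sum over which currently-grounded one goes next):
  1 to go: {4} 1  {7} 1  {8} 1
  2 to go: {2,4} 1  {4,7} 2  {4,8} 2  {5,7} 1  {6,8} 1  {7,8} 2
  3 to go: {1,2,4} 1  {2,4,7} 3  {2,4,8} 3  {3,6,8} 1  {4,5,7} 3  {4,6,8} 3  {4,7,8} 6  {5,7,8} 3  {6,7,8} 3
  4 to go: {0,3,6,8} 1  {1,2,4,7} 4  {1,2,4,8} 4  {2,4,5,7} 6  {2,4,6,8} 6  {2,4,7,8} 12  {3,4,6,8} 4  {3,6,7,8} 4  {4,5,7,8} 12  {4,6,7,8} 12  {5,6,7,8} 6
  5 to go: {0,3,4,6,8} 5  {0,3,6,7,8} 5  {1,2,4,5,7} 10  {1,2,4,6,8} 10  {1,2,4,7,8} 20  {2,3,4,6,8} 10  {2,4,5,7,8} 30  {2,4,6,7,8} 30  {3,4,6,7,8} 20  {3,5,6,7,8} 10  {4,5,6,7,8} 30
  6 to go: {0,2,3,4,6,8} 15  {0,3,4,6,7,8} 30  {0,3,5,6,7,8} 15  {1,2,3,4,6,8} 20  {1,2,4,5,7,8} 60  {1,2,4,6,7,8} 60  {2,3,4,6,7,8} 60  {2,4,5,6,7,8} 90  {3,4,5,6,7,8} 60
  7 to go: {0,1,2,3,4,6,8} 35  {0,2,3,4,6,7,8} 105  {0,3,4,5,6,7,8} 105  {1,2,3,4,6,7,8} 140  {1,2,4,5,6,7,8} 210  {2,3,4,5,6,7,8} 210
  if 0:k drops first: 560 orders
  if 1:l drops first: 420 orders
  if 5:i drops first: 280 orders
heap linearizations: 1260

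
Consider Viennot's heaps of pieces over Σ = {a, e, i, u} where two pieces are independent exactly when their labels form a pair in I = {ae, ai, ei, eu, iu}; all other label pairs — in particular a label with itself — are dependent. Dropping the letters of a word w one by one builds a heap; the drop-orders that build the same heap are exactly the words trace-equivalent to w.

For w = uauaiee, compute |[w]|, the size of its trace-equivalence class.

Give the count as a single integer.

piece 0:u — minimal
piece 1:a rests on {0:u}
piece 2:u rests on {1:a}
piece 3:a rests on {2:u}
piece 4:i — minimal
piece 5:e — minimal
piece 6:e rests on {5:e}
minimal pieces: {0:u, 4:i, 5:e}
ways to finish when only these pieces remain (= sum over removing one remaining piece with nothing left below it):
  1 left: {3}→1  {4}→1  {6}→1
  2 left: {2,3}→1  {3,4}→2  {3,6}→2  {4,6}→2  {5,6}→1
  3 left: {1,2,3}→1  {2,3,4}→3  {2,3,6}→3  {3,4,6}→6  {3,5,6}→3  {4,5,6}→3
  4 left: {0,1,2,3}→1  {1,2,3,4}→4  {1,2,3,6}→4  {2,3,4,6}→12  {2,3,5,6}→6  {3,4,5,6}→12
  5 left: {0,1,2,3,4}→5  {0,1,2,3,6}→5  {1,2,3,4,6}→20  {1,2,3,5,6}→10  {2,3,4,5,6}→30
  placing 0:u first → 60 extensions
  placing 4:i first → 15 extensions
  placing 5:e first → 30 extensions
total linear extensions = 105

105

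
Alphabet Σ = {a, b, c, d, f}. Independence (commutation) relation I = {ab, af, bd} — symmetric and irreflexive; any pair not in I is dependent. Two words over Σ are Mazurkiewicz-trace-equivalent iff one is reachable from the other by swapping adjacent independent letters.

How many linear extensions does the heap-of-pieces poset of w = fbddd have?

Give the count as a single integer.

piece 0:f — minimal
piece 1:b rests on {0:f}
piece 2:d rests on {0:f}
piece 3:d rests on {2:d}
piece 4:d rests on {3:d}
minimal pieces: {0:f}
ways to finish when only these pieces remain (= sum over removing one remaining piece with nothing left below it):
  1 left: {1}→1  {4}→1
  2 left: {1,4}→2  {3,4}→1
  3 left: {1,3,4}→3  {2,3,4}→1
  placing 0:f first → 4 extensions

4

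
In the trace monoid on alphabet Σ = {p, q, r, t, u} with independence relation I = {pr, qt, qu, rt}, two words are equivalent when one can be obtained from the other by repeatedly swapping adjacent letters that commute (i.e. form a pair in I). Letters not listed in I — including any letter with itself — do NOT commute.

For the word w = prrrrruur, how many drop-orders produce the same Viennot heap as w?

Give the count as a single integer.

piece 0:p — minimal
piece 1:r — minimal
piece 2:r rests on {1:r}
piece 3:r rests on {2:r}
piece 4:r rests on {3:r}
piece 5:r rests on {4:r}
piece 6:u rests on {0:p, 5:r}
piece 7:u rests on {6:u}
piece 8:r rests on {7:u}
minimal pieces: {0:p, 1:r}
ways to finish when only these pieces remain (= sum over removing one remaining piece with nothing left below it):
  1 left: {8}→1
  2 left: {7,8}→1
  3 left: {6,7,8}→1
  4 left: {0,6,7,8}→1  {5,6,7,8}→1
  5 left: {0,5,6,7,8}→2  {4,5,6,7,8}→1
  6 left: {0,4,5,6,7,8}→3  {3,4,5,6,7,8}→1
  7 left: {0,3,4,5,6,7,8}→4  {2,3,4,5,6,7,8}→1
  placing 0:p first → 1 extensions
  placing 1:r first → 5 extensions
total linear extensions = 6

6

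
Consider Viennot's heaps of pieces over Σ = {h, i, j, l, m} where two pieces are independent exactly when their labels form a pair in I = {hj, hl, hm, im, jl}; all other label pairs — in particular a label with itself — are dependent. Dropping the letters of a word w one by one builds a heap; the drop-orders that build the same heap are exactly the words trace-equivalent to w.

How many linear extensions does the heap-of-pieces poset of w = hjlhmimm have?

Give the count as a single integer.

#0=h has no predecessor
#1=j has no predecessor
#2=l has no predecessor
#3=h depends on [0:h]
#4=m depends on [1:j, 2:l]
#5=i depends on [1:j, 2:l, 3:h]
#6=m depends on [4:m]
#7=m depends on [6:m]
sources: [0:h, 1:j, 2:l]
N(rest) = Σ N(rest − s) over sources s of rest; N(one piece) = 1:
  size 1 → [5]=1  [7]=1
  size 2 → [3,5]=1  [5,7]=2  [6,7]=1
  size 3 → [0,3,5]=1  [3,5,7]=3  [4,6,7]=1  [5,6,7]=3
  size 4 → [0,3,5,7]=4  [3,5,6,7]=6  [4,5,6,7]=4
  size 5 → [0,3,5,6,7]=10  [1,4,5,6,7]=4  [2,4,5,6,7]=4  [3,4,5,6,7]=10
  size 6 → [0,3,4,5,6,7]=20  [1,2,4,5,6,7]=8  [1,3,4,5,6,7]=14  [2,3,4,5,6,7]=14
  first=0(h) contributes 36
  first=1(j) contributes 34
  first=2(l) contributes 34
|[w]| = 104

104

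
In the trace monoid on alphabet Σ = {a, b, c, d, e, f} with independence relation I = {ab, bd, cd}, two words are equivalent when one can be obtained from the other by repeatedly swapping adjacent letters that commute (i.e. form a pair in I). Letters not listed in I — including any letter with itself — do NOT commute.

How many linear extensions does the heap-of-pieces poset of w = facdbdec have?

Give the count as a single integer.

0(f) covers ∅
1(a) covers 0:f
2(c) covers 1:a
3(d) covers 1:a
4(b) covers 2:c
5(d) covers 3:d
6(e) covers 4:b, 5:d
7(c) covers 6:e
floor of heap: 0:f
completions by unplaced set U, small U first (add the entries for U minus each lowest piece of U):
  |U|=1: {7}:1
  |U|=2: {6,7}:1
  |U|=3: {4,6,7}:1  {5,6,7}:1
  |U|=4: {2,4,6,7}:1  {3,5,6,7}:1  {4,5,6,7}:2
  |U|=5: {2,4,5,6,7}:3  {3,4,5,6,7}:3
  |U|=6: {2,3,4,5,6,7}:6
  start at 0(f): 6

6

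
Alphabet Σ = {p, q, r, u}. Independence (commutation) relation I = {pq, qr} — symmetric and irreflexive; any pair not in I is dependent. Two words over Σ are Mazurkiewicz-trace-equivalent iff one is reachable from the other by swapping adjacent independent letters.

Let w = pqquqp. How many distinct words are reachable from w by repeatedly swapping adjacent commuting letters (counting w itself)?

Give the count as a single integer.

piece 0:p — minimal
piece 1:q — minimal
piece 2:q rests on {1:q}
piece 3:u rests on {0:p, 2:q}
piece 4:q rests on {3:u}
piece 5:p rests on {3:u}
minimal pieces: {0:p, 1:q}
ways to finish when only these pieces remain (= sum over removing one remaining piece with nothing left below it):
  1 left: {4}→1  {5}→1
  2 left: {4,5}→2
  3 left: {3,4,5}→2
  4 left: {0,3,4,5}→2  {2,3,4,5}→2
  placing 0:p first → 2 extensions
  placing 1:q first → 4 extensions
total linear extensions = 6

6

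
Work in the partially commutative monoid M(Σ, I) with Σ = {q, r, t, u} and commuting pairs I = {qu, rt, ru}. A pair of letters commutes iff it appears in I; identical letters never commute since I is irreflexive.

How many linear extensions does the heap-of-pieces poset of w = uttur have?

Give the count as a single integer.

0(u) covers ∅
1(t) covers 0:u
2(t) covers 1:t
3(u) covers 2:t
4(r) covers ∅
floor of heap: 0:u, 4:r
completions by unplaced set U, small U first (add the entries for U minus each lowest piece of U):
  |U|=1: {3}:1  {4}:1
  |U|=2: {2,3}:1  {3,4}:2
  |U|=3: {1,2,3}:1  {2,3,4}:3
  start at 0(u): 4
  start at 4(r): 1
sum over floor = 5

5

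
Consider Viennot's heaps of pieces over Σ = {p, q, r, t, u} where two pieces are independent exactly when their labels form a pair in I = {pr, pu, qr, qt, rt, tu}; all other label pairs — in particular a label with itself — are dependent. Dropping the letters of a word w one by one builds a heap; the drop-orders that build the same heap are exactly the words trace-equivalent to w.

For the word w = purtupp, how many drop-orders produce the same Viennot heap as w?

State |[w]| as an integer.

drop 0:p onto floor
drop 1:u onto floor
drop 2:r onto {1:u}
drop 3:t onto {0:p}
drop 4:u onto {2:r}
drop 5:p onto {3:t}
drop 6:p onto {5:p}
ground layer = {0:p, 1:u}
drop-orders for the pieces not yet dropped (sum over which currently-grounded one goes next):
  1 to go: {4} 1  {6} 1
  2 to go: {2,4} 1  {4,6} 2  {5,6} 1
  3 to go: {1,2,4} 1  {2,4,6} 3  {3,5,6} 1  {4,5,6} 3
  4 to go: {0,3,5,6} 1  {1,2,4,6} 4  {2,4,5,6} 6  {3,4,5,6} 4
  5 to go: {0,3,4,5,6} 5  {1,2,4,5,6} 10  {2,3,4,5,6} 10
  if 0:p drops first: 20 orders
  if 1:u drops first: 15 orders
heap linearizations: 35

35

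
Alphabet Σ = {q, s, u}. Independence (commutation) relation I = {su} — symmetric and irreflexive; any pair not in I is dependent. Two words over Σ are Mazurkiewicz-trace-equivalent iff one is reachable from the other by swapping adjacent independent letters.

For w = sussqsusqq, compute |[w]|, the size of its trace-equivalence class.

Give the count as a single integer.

drop 0:s onto floor
drop 1:u onto floor
drop 2:s onto {0:s}
drop 3:s onto {2:s}
drop 4:q onto {1:u, 3:s}
drop 5:s onto {4:q}
drop 6:u onto {4:q}
drop 7:s onto {5:s}
drop 8:q onto {6:u, 7:s}
drop 9:q onto {8:q}
ground layer = {0:s, 1:u}
drop-orders for the pieces not yet dropped (sum over which currently-grounded one goes next):
  1 to go: {9} 1
  2 to go: {8,9} 1
  3 to go: {6,8,9} 1  {7,8,9} 1
  4 to go: {5,7,8,9} 1  {6,7,8,9} 2
  5 to go: {5,6,7,8,9} 3
  6 to go: {4,5,6,7,8,9} 3
  7 to go: {1,4,5,6,7,8,9} 3  {3,4,5,6,7,8,9} 3
  8 to go: {1,3,4,5,6,7,8,9} 6  {2,3,4,5,6,7,8,9} 3
  if 0:s drops first: 9 orders
  if 1:u drops first: 3 orders
heap linearizations: 12

12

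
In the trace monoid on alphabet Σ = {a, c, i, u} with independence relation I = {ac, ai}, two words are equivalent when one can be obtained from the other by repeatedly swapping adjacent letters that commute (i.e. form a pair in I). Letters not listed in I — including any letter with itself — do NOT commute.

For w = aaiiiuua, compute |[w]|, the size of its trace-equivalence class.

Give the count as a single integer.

0(a) covers ∅
1(a) covers 0:a
2(i) covers ∅
3(i) covers 2:i
4(i) covers 3:i
5(u) covers 1:a, 4:i
6(u) covers 5:u
7(a) covers 6:u
floor of heap: 0:a, 2:i
completions by unplaced set U, small U first (add the entries for U minus each lowest piece of U):
  |U|=1: {7}:1
  |U|=2: {6,7}:1
  |U|=3: {5,6,7}:1
  |U|=4: {1,5,6,7}:1  {4,5,6,7}:1
  |U|=5: {0,1,5,6,7}:1  {1,4,5,6,7}:2  {3,4,5,6,7}:1
  |U|=6: {0,1,4,5,6,7}:3  {1,3,4,5,6,7}:3  {2,3,4,5,6,7}:1
  start at 0(a): 4
  start at 2(i): 6
sum over floor = 10

10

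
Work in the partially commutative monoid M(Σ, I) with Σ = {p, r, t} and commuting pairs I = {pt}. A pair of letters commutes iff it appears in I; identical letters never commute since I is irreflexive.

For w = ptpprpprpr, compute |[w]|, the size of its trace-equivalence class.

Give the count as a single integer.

#0=p has no predecessor
#1=t has no predecessor
#2=p depends on [0:p]
#3=p depends on [2:p]
#4=r depends on [1:t, 3:p]
#5=p depends on [4:r]
#6=p depends on [5:p]
#7=r depends on [6:p]
#8=p depends on [7:r]
#9=r depends on [8:p]
sources: [0:p, 1:t]
N(rest) = Σ N(rest − s) over sources s of rest; N(one piece) = 1:
  size 1 → [9]=1
  size 2 → [8,9]=1
  size 3 → [7,8,9]=1
  size 4 → [6,7,8,9]=1
  size 5 → [5,6,7,8,9]=1
  size 6 → [4,5,6,7,8,9]=1
  size 7 → [1,4,5,6,7,8,9]=1  [3,4,5,6,7,8,9]=1
  size 8 → [1,3,4,5,6,7,8,9]=2  [2,3,4,5,6,7,8,9]=1
  first=0(p) contributes 3
  first=1(t) contributes 1
|[w]| = 4

4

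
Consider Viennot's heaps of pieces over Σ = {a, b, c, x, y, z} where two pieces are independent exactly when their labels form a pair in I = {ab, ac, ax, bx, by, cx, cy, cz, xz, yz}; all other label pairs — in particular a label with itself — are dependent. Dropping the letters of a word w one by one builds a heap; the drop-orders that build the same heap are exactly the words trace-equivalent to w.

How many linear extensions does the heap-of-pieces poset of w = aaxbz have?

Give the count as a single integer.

15

piece 0:a — minimal
piece 1:a rests on {0:a}
piece 2:x — minimal
piece 3:b — minimal
piece 4:z rests on {1:a, 3:b}
minimal pieces: {0:a, 2:x, 3:b}
ways to finish when only these pieces remain (= sum over removing one remaining piece with nothing left below it):
  1 left: {2}→1  {4}→1
  2 left: {1,4}→1  {2,4}→2  {3,4}→1
  3 left: {0,1,4}→1  {1,2,4}→3  {1,3,4}→2  {2,3,4}→3
  placing 0:a first → 8 extensions
  placing 2:x first → 3 extensions
  placing 3:b first → 4 extensions
total linear extensions = 15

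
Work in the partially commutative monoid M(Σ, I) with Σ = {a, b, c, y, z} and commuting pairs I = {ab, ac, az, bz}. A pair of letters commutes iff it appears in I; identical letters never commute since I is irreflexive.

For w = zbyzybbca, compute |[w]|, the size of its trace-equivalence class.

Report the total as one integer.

piece 0:z — minimal
piece 1:b — minimal
piece 2:y rests on {0:z, 1:b}
piece 3:z rests on {2:y}
piece 4:y rests on {3:z}
piece 5:b rests on {4:y}
piece 6:b rests on {5:b}
piece 7:c rests on {6:b}
piece 8:a rests on {4:y}
minimal pieces: {0:z, 1:b}
ways to finish when only these pieces remain (= sum over removing one remaining piece with nothing left below it):
  1 left: {7}→1  {8}→1
  2 left: {6,7}→1  {7,8}→2
  3 left: {5,6,7}→1  {6,7,8}→3
  4 left: {5,6,7,8}→4
  5 left: {4,5,6,7,8}→4
  6 left: {3,4,5,6,7,8}→4
  7 left: {2,3,4,5,6,7,8}→4
  placing 0:z first → 4 extensions
  placing 1:b first → 4 extensions
total linear extensions = 8

8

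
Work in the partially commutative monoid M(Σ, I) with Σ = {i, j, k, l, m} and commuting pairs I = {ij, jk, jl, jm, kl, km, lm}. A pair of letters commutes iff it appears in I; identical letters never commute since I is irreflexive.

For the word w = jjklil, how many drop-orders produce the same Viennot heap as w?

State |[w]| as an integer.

0(j) covers ∅
1(j) covers 0:j
2(k) covers ∅
3(l) covers ∅
4(i) covers 2:k, 3:l
5(l) covers 4:i
floor of heap: 0:j, 2:k, 3:l
completions by unplaced set U, small U first (add the entries for U minus each lowest piece of U):
  |U|=1: {1}:1  {5}:1
  |U|=2: {0,1}:1  {1,5}:2  {4,5}:1
  |U|=3: {0,1,5}:3  {1,4,5}:3  {2,4,5}:1  {3,4,5}:1
  |U|=4: {0,1,4,5}:6  {1,2,4,5}:4  {1,3,4,5}:4  {2,3,4,5}:2
  start at 0(j): 10
  start at 2(k): 10
  start at 3(l): 10
sum over floor = 30

30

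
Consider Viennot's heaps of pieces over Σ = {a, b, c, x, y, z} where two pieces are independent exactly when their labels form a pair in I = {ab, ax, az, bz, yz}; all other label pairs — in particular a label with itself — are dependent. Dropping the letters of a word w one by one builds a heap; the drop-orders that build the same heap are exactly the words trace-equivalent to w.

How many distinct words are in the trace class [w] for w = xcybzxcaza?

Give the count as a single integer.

9

#0=x has no predecessor
#1=c depends on [0:x]
#2=y depends on [1:c]
#3=b depends on [2:y]
#4=z depends on [1:c]
#5=x depends on [3:b, 4:z]
#6=c depends on [5:x]
#7=a depends on [6:c]
#8=z depends on [6:c]
#9=a depends on [7:a]
sources: [0:x]
N(rest) = Σ N(rest − s) over sources s of rest; N(one piece) = 1:
  size 1 → [8]=1  [9]=1
  size 2 → [7,9]=1  [8,9]=2
  size 3 → [7,8,9]=3
  size 4 → [6,7,8,9]=3
  size 5 → [5,6,7,8,9]=3
  size 6 → [3,5,6,7,8,9]=3  [4,5,6,7,8,9]=3
  size 7 → [2,3,5,6,7,8,9]=3  [3,4,5,6,7,8,9]=6
  size 8 → [2,3,4,5,6,7,8,9]=9
  first=0(x) contributes 9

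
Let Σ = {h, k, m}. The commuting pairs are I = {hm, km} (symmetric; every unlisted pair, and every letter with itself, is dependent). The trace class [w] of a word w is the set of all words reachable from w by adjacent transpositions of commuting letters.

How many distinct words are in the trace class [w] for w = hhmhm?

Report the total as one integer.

10

0(h) covers ∅
1(h) covers 0:h
2(m) covers ∅
3(h) covers 1:h
4(m) covers 2:m
floor of heap: 0:h, 2:m
completions by unplaced set U, small U first (add the entries for U minus each lowest piece of U):
  |U|=1: {3}:1  {4}:1
  |U|=2: {1,3}:1  {2,4}:1  {3,4}:2
  |U|=3: {0,1,3}:1  {1,3,4}:3  {2,3,4}:3
  start at 0(h): 6
  start at 2(m): 4
sum over floor = 10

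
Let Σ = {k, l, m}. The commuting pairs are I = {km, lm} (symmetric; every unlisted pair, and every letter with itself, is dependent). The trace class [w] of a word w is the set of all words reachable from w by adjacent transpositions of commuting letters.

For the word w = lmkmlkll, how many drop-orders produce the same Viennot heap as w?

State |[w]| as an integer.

#0=l has no predecessor
#1=m has no predecessor
#2=k depends on [0:l]
#3=m depends on [1:m]
#4=l depends on [2:k]
#5=k depends on [4:l]
#6=l depends on [5:k]
#7=l depends on [6:l]
sources: [0:l, 1:m]
N(rest) = Σ N(rest − s) over sources s of rest; N(one piece) = 1:
  size 1 → [3]=1  [7]=1
  size 2 → [1,3]=1  [3,7]=2  [6,7]=1
  size 3 → [1,3,7]=3  [3,6,7]=3  [5,6,7]=1
  size 4 → [1,3,6,7]=6  [3,5,6,7]=4  [4,5,6,7]=1
  size 5 → [1,3,5,6,7]=10  [2,4,5,6,7]=1  [3,4,5,6,7]=5
  size 6 → [0,2,4,5,6,7]=1  [1,3,4,5,6,7]=15  [2,3,4,5,6,7]=6
  first=0(l) contributes 21
  first=1(m) contributes 7
|[w]| = 28

28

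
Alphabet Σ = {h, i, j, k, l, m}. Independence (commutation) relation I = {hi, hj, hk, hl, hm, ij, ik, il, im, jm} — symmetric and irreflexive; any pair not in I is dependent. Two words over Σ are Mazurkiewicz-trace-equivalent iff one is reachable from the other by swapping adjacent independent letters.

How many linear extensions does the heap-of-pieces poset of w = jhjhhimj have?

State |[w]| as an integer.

#0=j has no predecessor
#1=h has no predecessor
#2=j depends on [0:j]
#3=h depends on [1:h]
#4=h depends on [3:h]
#5=i has no predecessor
#6=m has no predecessor
#7=j depends on [2:j]
sources: [0:j, 1:h, 5:i, 6:m]
N(rest) = Σ N(rest − s) over sources s of rest; N(one piece) = 1:
  size 1 → [4]=1  [5]=1  [6]=1  [7]=1
  size 2 → [2,7]=1  [3,4]=1  [4,5]=2  [4,6]=2  [4,7]=2  [5,6]=2  [5,7]=2  [6,7]=2
  size 3 → [0,2,7]=1  [1,3,4]=1  [2,4,7]=3  [2,5,7]=3  [2,6,7]=3  [3,4,5]=3  [3,4,6]=3  [3,4,7]=3  [4,5,6]=6  [4,5,7]=6  [4,6,7]=6  [5,6,7]=6
  size 4 → [0,2,4,7]=4  [0,2,5,7]=4  [0,2,6,7]=4  [1,3,4,5]=4  [1,3,4,6]=4  [1,3,4,7]=4  [2,3,4,7]=6  [2,4,5,7]=12  [2,4,6,7]=12  [2,5,6,7]=12  [3,4,5,6]=12  [3,4,5,7]=12  [3,4,6,7]=12  [4,5,6,7]=24
  size 5 → [0,2,3,4,7]=10  [0,2,4,5,7]=20  [0,2,4,6,7]=20  [0,2,5,6,7]=20  [1,2,3,4,7]=10  [1,3,4,5,6]=20  [1,3,4,5,7]=20  [1,3,4,6,7]=20  [2,3,4,5,7]=30  [2,3,4,6,7]=30  [2,4,5,6,7]=60  [3,4,5,6,7]=60
  size 6 → [0,1,2,3,4,7]=20  [0,2,3,4,5,7]=60  [0,2,3,4,6,7]=60  [0,2,4,5,6,7]=120  [1,2,3,4,5,7]=60  [1,2,3,4,6,7]=60  [1,3,4,5,6,7]=120  [2,3,4,5,6,7]=180
  first=0(j) contributes 420
  first=1(h) contributes 420
  first=5(i) contributes 140
  first=6(m) contributes 140
|[w]| = 1120

1120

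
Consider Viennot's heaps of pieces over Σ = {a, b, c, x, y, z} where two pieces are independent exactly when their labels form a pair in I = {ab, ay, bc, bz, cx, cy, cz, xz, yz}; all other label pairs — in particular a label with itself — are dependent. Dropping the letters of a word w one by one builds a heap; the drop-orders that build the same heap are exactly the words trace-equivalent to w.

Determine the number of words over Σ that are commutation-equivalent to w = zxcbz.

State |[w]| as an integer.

30

piece 0:z — minimal
piece 1:x — minimal
piece 2:c — minimal
piece 3:b rests on {1:x}
piece 4:z rests on {0:z}
minimal pieces: {0:z, 1:x, 2:c}
ways to finish when only these pieces remain (= sum over removing one remaining piece with nothing left below it):
  1 left: {2}→1  {3}→1  {4}→1
  2 left: {0,4}→1  {1,3}→1  {2,3}→2  {2,4}→2  {3,4}→2
  3 left: {0,2,4}→3  {0,3,4}→3  {1,2,3}→3  {1,3,4}→3  {2,3,4}→6
  placing 0:z first → 12 extensions
  placing 1:x first → 12 extensions
  placing 2:c first → 6 extensions
total linear extensions = 30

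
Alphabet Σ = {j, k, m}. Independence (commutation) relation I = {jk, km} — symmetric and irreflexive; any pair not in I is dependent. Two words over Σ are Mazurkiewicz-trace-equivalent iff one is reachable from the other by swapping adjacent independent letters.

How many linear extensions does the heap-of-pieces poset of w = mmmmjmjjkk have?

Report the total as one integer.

#0=m has no predecessor
#1=m depends on [0:m]
#2=m depends on [1:m]
#3=m depends on [2:m]
#4=j depends on [3:m]
#5=m depends on [4:j]
#6=j depends on [5:m]
#7=j depends on [6:j]
#8=k has no predecessor
#9=k depends on [8:k]
sources: [0:m, 8:k]
N(rest) = Σ N(rest − s) over sources s of rest; N(one piece) = 1:
  size 1 → [7]=1  [9]=1
  size 2 → [6,7]=1  [7,9]=2  [8,9]=1
  size 3 → [5,6,7]=1  [6,7,9]=3  [7,8,9]=3
  size 4 → [4,5,6,7]=1  [5,6,7,9]=4  [6,7,8,9]=6
  size 5 → [3,4,5,6,7]=1  [4,5,6,7,9]=5  [5,6,7,8,9]=10
  size 6 → [2,3,4,5,6,7]=1  [3,4,5,6,7,9]=6  [4,5,6,7,8,9]=15
  size 7 → [1,2,3,4,5,6,7]=1  [2,3,4,5,6,7,9]=7  [3,4,5,6,7,8,9]=21
  size 8 → [0,1,2,3,4,5,6,7]=1  [1,2,3,4,5,6,7,9]=8  [2,3,4,5,6,7,8,9]=28
  first=0(m) contributes 36
  first=8(k) contributes 9
|[w]| = 45

45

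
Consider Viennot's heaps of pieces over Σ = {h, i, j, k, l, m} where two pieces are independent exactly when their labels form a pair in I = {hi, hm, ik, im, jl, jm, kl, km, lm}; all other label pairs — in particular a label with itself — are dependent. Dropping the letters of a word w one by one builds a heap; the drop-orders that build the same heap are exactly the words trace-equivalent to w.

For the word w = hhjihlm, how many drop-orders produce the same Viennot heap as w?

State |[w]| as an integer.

piece 0:h — minimal
piece 1:h rests on {0:h}
piece 2:j rests on {1:h}
piece 3:i rests on {2:j}
piece 4:h rests on {2:j}
piece 5:l rests on {3:i, 4:h}
piece 6:m — minimal
minimal pieces: {0:h, 6:m}
ways to finish when only these pieces remain (= sum over removing one remaining piece with nothing left below it):
  1 left: {5}→1  {6}→1
  2 left: {3,5}→1  {4,5}→1  {5,6}→2
  3 left: {3,4,5}→2  {3,5,6}→3  {4,5,6}→3
  4 left: {2,3,4,5}→2  {3,4,5,6}→8
  5 left: {1,2,3,4,5}→2  {2,3,4,5,6}→10
  placing 0:h first → 12 extensions
  placing 6:m first → 2 extensions
total linear extensions = 14

14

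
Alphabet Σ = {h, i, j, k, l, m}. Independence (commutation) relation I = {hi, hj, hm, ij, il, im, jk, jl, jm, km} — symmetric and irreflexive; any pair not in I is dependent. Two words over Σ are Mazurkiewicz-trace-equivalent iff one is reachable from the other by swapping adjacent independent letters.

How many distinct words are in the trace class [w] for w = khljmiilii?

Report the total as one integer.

700

drop 0:k onto floor
drop 1:h onto {0:k}
drop 2:l onto {1:h}
drop 3:j onto floor
drop 4:m onto {2:l}
drop 5:i onto {0:k}
drop 6:i onto {5:i}
drop 7:l onto {4:m}
drop 8:i onto {6:i}
drop 9:i onto {8:i}
ground layer = {0:k, 3:j}
drop-orders for the pieces not yet dropped (sum over which currently-grounded one goes next):
  1 to go: {3} 1  {7} 1  {9} 1
  2 to go: {3,7} 2  {3,9} 2  {4,7} 1  {7,9} 2  {8,9} 1
  3 to go: {2,4,7} 1  {3,4,7} 3  {3,7,9} 6  {3,8,9} 3  {4,7,9} 3  {6,8,9} 1  {7,8,9} 3
  4 to go: {1,2,4,7} 1  {2,3,4,7} 4  {2,4,7,9} 4  {3,4,7,9} 12  {3,6,8,9} 4  {3,7,8,9} 12  {4,7,8,9} 6  {5,6,8,9} 1  {6,7,8,9} 4
  5 to go: {1,2,3,4,7} 5  {1,2,4,7,9} 5  {2,3,4,7,9} 20  {2,4,7,8,9} 10  {3,4,7,8,9} 30  {3,5,6,8,9} 5  {3,6,7,8,9} 20  {4,6,7,8,9} 10  {5,6,7,8,9} 5
  6 to go: {1,2,3,4,7,9} 30  {1,2,4,7,8,9} 15  {2,3,4,7,8,9} 60  {2,4,6,7,8,9} 20  {3,4,6,7,8,9} 60  {3,5,6,7,8,9} 30  {4,5,6,7,8,9} 15
  7 to go: {1,2,3,4,7,8,9} 105  {1,2,4,6,7,8,9} 35  {2,3,4,6,7,8,9} 140  {2,4,5,6,7,8,9} 35  {3,4,5,6,7,8,9} 105
  8 to go: {1,2,3,4,6,7,8,9} 280  {1,2,4,5,6,7,8,9} 70  {2,3,4,5,6,7,8,9} 280
  if 0:k drops first: 630 orders
  if 3:j drops first: 70 orders
heap linearizations: 700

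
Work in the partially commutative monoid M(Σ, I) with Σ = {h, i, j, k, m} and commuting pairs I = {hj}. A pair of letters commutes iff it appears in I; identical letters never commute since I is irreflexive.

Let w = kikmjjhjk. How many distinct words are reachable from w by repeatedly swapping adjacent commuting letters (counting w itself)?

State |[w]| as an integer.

0(k) covers ∅
1(i) covers 0:k
2(k) covers 1:i
3(m) covers 2:k
4(j) covers 3:m
5(j) covers 4:j
6(h) covers 3:m
7(j) covers 5:j
8(k) covers 6:h, 7:j
floor of heap: 0:k
completions by unplaced set U, small U first (add the entries for U minus each lowest piece of U):
  |U|=1: {8}:1
  |U|=2: {6,8}:1  {7,8}:1
  |U|=3: {5,7,8}:1  {6,7,8}:2
  |U|=4: {4,5,7,8}:1  {5,6,7,8}:3
  |U|=5: {4,5,6,7,8}:4
  |U|=6: {3,4,5,6,7,8}:4
  |U|=7: {2,3,4,5,6,7,8}:4
  start at 0(k): 4

4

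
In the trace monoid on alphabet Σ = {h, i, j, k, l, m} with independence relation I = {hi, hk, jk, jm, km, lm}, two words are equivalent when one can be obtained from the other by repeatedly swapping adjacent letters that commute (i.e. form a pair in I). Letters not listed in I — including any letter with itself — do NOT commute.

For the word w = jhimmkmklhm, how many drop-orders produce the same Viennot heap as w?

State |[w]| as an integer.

#0=j has no predecessor
#1=h depends on [0:j]
#2=i depends on [0:j]
#3=m depends on [1:h, 2:i]
#4=m depends on [3:m]
#5=k depends on [2:i]
#6=m depends on [4:m]
#7=k depends on [5:k]
#8=l depends on [1:h, 7:k]
#9=h depends on [6:m, 8:l]
#10=m depends on [9:h]
sources: [0:j]
N(rest) = Σ N(rest − s) over sources s of rest; N(one piece) = 1:
  size 1 → [10]=1
  size 2 → [9,10]=1
  size 3 → [6,9,10]=1  [8,9,10]=1
  size 4 → [4,6,9,10]=1  [6,8,9,10]=2  [7,8,9,10]=1
  size 5 → [3,4,6,9,10]=1  [4,6,8,9,10]=3  [5,7,8,9,10]=1  [6,7,8,9,10]=3
  size 6 → [3,4,6,8,9,10]=4  [4,6,7,8,9,10]=6  [5,6,7,8,9,10]=4
  size 7 → [1,3,4,6,8,9,10]=4  [3,4,6,7,8,9,10]=10  [4,5,6,7,8,9,10]=10
  size 8 → [1,3,4,6,7,8,9,10]=14  [3,4,5,6,7,8,9,10]=20
  size 9 → [1,3,4,5,6,7,8,9,10]=34  [2,3,4,5,6,7,8,9,10]=20
  first=0(j) contributes 54

54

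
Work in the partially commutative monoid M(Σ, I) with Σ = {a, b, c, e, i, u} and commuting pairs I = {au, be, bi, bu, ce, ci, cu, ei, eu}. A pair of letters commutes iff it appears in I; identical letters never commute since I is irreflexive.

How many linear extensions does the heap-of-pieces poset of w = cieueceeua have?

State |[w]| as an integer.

1785

0(c) covers ∅
1(i) covers ∅
2(e) covers ∅
3(u) covers 1:i
4(e) covers 2:e
5(c) covers 0:c
6(e) covers 4:e
7(e) covers 6:e
8(u) covers 3:u
9(a) covers 1:i, 5:c, 7:e
floor of heap: 0:c, 1:i, 2:e
completions by unplaced set U, small U first (add the entries for U minus each lowest piece of U):
  |U|=1: {8}:1  {9}:1
  |U|=2: {3,8}:1  {5,9}:1  {7,9}:1  {8,9}:2
  |U|=3: {0,5,9}:1  {3,8,9}:3  {5,7,9}:2  {5,8,9}:3  {6,7,9}:1  {7,8,9}:3
  |U|=4: {0,5,7,9}:3  {0,5,8,9}:4  {1,3,8,9}:3  {3,5,8,9}:6  {3,7,8,9}:6  {4,6,7,9}:1  {5,6,7,9}:3  {5,7,8,9}:8  {6,7,8,9}:4
  |U|=5: {0,3,5,8,9}:10  {0,5,6,7,9}:6  {0,5,7,8,9}:15  {1,3,5,8,9}:9  {1,3,7,8,9}:9  {2,4,6,7,9}:1  {3,5,7,8,9}:20  {3,6,7,8,9}:10  {4,5,6,7,9}:4  {4,6,7,8,9}:5  {5,6,7,8,9}:15
  |U|=6: {0,1,3,5,8,9}:19  {0,3,5,7,8,9}:45  {0,4,5,6,7,9}:10  {0,5,6,7,8,9}:36  {1,3,5,7,8,9}:38  {1,3,6,7,8,9}:19  {2,4,5,6,7,9}:5  {2,4,6,7,8,9}:6  {3,4,6,7,8,9}:15  {3,5,6,7,8,9}:45  {4,5,6,7,8,9}:24
  |U|=7: {0,1,3,5,7,8,9}:102  {0,2,4,5,6,7,9}:15  {0,3,5,6,7,8,9}:126  {0,4,5,6,7,8,9}:70  {1,3,4,6,7,8,9}:34  {1,3,5,6,7,8,9}:102  {2,3,4,6,7,8,9}:21  {2,4,5,6,7,8,9}:35  {3,4,5,6,7,8,9}:84
  |U|=8: {0,1,3,5,6,7,8,9}:330  {0,2,4,5,6,7,8,9}:120  {0,3,4,5,6,7,8,9}:280  {1,2,3,4,6,7,8,9}:55  {1,3,4,5,6,7,8,9}:220  {2,3,4,5,6,7,8,9}:140
  start at 0(c): 415
  start at 1(i): 540
  start at 2(e): 830
sum over floor = 1785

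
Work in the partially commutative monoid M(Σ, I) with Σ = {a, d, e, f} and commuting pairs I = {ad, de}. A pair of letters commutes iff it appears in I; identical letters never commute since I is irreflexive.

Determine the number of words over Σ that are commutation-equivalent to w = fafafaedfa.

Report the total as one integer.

3

piece 0:f — minimal
piece 1:a rests on {0:f}
piece 2:f rests on {1:a}
piece 3:a rests on {2:f}
piece 4:f rests on {3:a}
piece 5:a rests on {4:f}
piece 6:e rests on {5:a}
piece 7:d rests on {4:f}
piece 8:f rests on {6:e, 7:d}
piece 9:a rests on {8:f}
minimal pieces: {0:f}
ways to finish when only these pieces remain (= sum over removing one remaining piece with nothing left below it):
  1 left: {9}→1
  2 left: {8,9}→1
  3 left: {6,8,9}→1  {7,8,9}→1
  4 left: {5,6,8,9}→1  {6,7,8,9}→2
  5 left: {5,6,7,8,9}→3
  6 left: {4,5,6,7,8,9}→3
  7 left: {3,4,5,6,7,8,9}→3
  8 left: {2,3,4,5,6,7,8,9}→3
  placing 0:f first → 3 extensions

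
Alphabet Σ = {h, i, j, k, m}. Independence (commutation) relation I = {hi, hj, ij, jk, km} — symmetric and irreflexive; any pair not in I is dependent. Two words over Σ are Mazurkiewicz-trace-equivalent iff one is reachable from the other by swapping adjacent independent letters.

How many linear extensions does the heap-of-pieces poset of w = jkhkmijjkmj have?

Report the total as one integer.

#0=j has no predecessor
#1=k has no predecessor
#2=h depends on [1:k]
#3=k depends on [2:h]
#4=m depends on [0:j, 2:h]
#5=i depends on [3:k, 4:m]
#6=j depends on [4:m]
#7=j depends on [6:j]
#8=k depends on [5:i]
#9=m depends on [5:i, 7:j]
#10=j depends on [9:m]
sources: [0:j, 1:k]
N(rest) = Σ N(rest − s) over sources s of rest; N(one piece) = 1:
  size 1 → [8]=1  [10]=1
  size 2 → [8,10]=2  [9,10]=1
  size 3 → [7,9,10]=1  [8,9,10]=3
  size 4 → [5,8,9,10]=3  [6,7,9,10]=1  [7,8,9,10]=4
  size 5 → [3,5,8,9,10]=3  [5,7,8,9,10]=7  [6,7,8,9,10]=5
  size 6 → [3,5,7,8,9,10]=10  [5,6,7,8,9,10]=12
  size 7 → [3,5,6,7,8,9,10]=22  [4,5,6,7,8,9,10]=12
  size 8 → [0,4,5,6,7,8,9,10]=12  [3,4,5,6,7,8,9,10]=34
  size 9 → [0,3,4,5,6,7,8,9,10]=46  [2,3,4,5,6,7,8,9,10]=34
  first=0(j) contributes 34
  first=1(k) contributes 80
|[w]| = 114

114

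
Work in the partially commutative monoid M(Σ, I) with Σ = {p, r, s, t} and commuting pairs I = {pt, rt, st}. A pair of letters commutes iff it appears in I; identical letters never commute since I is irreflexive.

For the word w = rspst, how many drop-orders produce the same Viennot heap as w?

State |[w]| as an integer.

piece 0:r — minimal
piece 1:s rests on {0:r}
piece 2:p rests on {1:s}
piece 3:s rests on {2:p}
piece 4:t — minimal
minimal pieces: {0:r, 4:t}
ways to finish when only these pieces remain (= sum over removing one remaining piece with nothing left below it):
  1 left: {3}→1  {4}→1
  2 left: {2,3}→1  {3,4}→2
  3 left: {1,2,3}→1  {2,3,4}→3
  placing 0:r first → 4 extensions
  placing 4:t first → 1 extensions
total linear extensions = 5

5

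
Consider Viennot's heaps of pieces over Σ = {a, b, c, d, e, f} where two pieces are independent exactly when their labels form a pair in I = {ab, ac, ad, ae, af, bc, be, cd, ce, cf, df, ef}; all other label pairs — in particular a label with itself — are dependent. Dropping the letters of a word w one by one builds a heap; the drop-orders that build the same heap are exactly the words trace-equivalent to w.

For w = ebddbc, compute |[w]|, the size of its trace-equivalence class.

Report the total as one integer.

0(e) covers ∅
1(b) covers ∅
2(d) covers 0:e, 1:b
3(d) covers 2:d
4(b) covers 3:d
5(c) covers ∅
floor of heap: 0:e, 1:b, 5:c
completions by unplaced set U, small U first (add the entries for U minus each lowest piece of U):
  |U|=1: {4}:1  {5}:1
  |U|=2: {3,4}:1  {4,5}:2
  |U|=3: {2,3,4}:1  {3,4,5}:3
  |U|=4: {0,2,3,4}:1  {1,2,3,4}:1  {2,3,4,5}:4
  start at 0(e): 5
  start at 1(b): 5
  start at 5(c): 2
sum over floor = 12

12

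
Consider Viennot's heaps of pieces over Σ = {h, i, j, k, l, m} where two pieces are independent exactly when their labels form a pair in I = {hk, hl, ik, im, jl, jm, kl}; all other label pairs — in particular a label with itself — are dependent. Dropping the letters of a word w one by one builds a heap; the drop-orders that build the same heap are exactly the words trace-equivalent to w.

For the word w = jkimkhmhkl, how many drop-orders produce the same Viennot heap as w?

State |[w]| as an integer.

42

0(j) covers ∅
1(k) covers 0:j
2(i) covers 0:j
3(m) covers 1:k
4(k) covers 3:m
5(h) covers 2:i, 3:m
6(m) covers 4:k, 5:h
7(h) covers 6:m
8(k) covers 6:m
9(l) covers 6:m
floor of heap: 0:j
completions by unplaced set U, small U first (add the entries for U minus each lowest piece of U):
  |U|=1: {7}:1  {8}:1  {9}:1
  |U|=2: {7,8}:2  {7,9}:2  {8,9}:2
  |U|=3: {7,8,9}:6
  |U|=4: {6,7,8,9}:6
  |U|=5: {4,6,7,8,9}:6  {5,6,7,8,9}:6
  |U|=6: {2,5,6,7,8,9}:6  {4,5,6,7,8,9}:12
  |U|=7: {2,4,5,6,7,8,9}:18  {3,4,5,6,7,8,9}:12
  |U|=8: {1,3,4,5,6,7,8,9}:12  {2,3,4,5,6,7,8,9}:30
  start at 0(j): 42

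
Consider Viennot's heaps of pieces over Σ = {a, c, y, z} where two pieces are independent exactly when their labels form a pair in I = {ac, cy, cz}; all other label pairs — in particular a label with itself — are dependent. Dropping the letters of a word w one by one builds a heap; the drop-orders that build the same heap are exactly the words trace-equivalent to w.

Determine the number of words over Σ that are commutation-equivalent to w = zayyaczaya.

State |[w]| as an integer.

#0=z has no predecessor
#1=a depends on [0:z]
#2=y depends on [1:a]
#3=y depends on [2:y]
#4=a depends on [3:y]
#5=c has no predecessor
#6=z depends on [4:a]
#7=a depends on [6:z]
#8=y depends on [7:a]
#9=a depends on [8:y]
sources: [0:z, 5:c]
N(rest) = Σ N(rest − s) over sources s of rest; N(one piece) = 1:
  size 1 → [5]=1  [9]=1
  size 2 → [5,9]=2  [8,9]=1
  size 3 → [5,8,9]=3  [7,8,9]=1
  size 4 → [5,7,8,9]=4  [6,7,8,9]=1
  size 5 → [4,6,7,8,9]=1  [5,6,7,8,9]=5
  size 6 → [3,4,6,7,8,9]=1  [4,5,6,7,8,9]=6
  size 7 → [2,3,4,6,7,8,9]=1  [3,4,5,6,7,8,9]=7
  size 8 → [1,2,3,4,6,7,8,9]=1  [2,3,4,5,6,7,8,9]=8
  first=0(z) contributes 9
  first=5(c) contributes 1
|[w]| = 10

10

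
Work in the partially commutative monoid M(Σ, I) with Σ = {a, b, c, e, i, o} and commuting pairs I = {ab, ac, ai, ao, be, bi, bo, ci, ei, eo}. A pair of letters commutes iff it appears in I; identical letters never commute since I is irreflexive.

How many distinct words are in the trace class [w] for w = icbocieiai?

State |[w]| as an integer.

130

piece 0:i — minimal
piece 1:c — minimal
piece 2:b rests on {1:c}
piece 3:o rests on {0:i, 1:c}
piece 4:c rests on {2:b, 3:o}
piece 5:i rests on {3:o}
piece 6:e rests on {4:c}
piece 7:i rests on {5:i}
piece 8:a rests on {6:e}
piece 9:i rests on {7:i}
minimal pieces: {0:i, 1:c}
ways to finish when only these pieces remain (= sum over removing one remaining piece with nothing left below it):
  1 left: {8}→1  {9}→1
  2 left: {6,8}→1  {7,9}→1  {8,9}→2
  3 left: {4,6,8}→1  {5,7,9}→1  {6,8,9}→3  {7,8,9}→3
  4 left: {2,4,6,8}→1  {4,6,8,9}→4  {5,7,8,9}→4  {6,7,8,9}→6
  5 left: {2,4,6,8,9}→5  {4,6,7,8,9}→10  {5,6,7,8,9}→10
  6 left: {2,4,6,7,8,9}→15  {4,5,6,7,8,9}→20
  7 left: {2,4,5,6,7,8,9}→35  {3,4,5,6,7,8,9}→20
  8 left: {0,3,4,5,6,7,8,9}→20  {2,3,4,5,6,7,8,9}→55
  placing 0:i first → 55 extensions
  placing 1:c first → 75 extensions
total linear extensions = 130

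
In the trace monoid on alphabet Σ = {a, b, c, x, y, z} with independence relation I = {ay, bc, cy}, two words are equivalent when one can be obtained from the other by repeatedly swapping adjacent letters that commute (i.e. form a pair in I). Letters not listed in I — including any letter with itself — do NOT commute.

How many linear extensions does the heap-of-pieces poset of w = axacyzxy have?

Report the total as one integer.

3

piece 0:a — minimal
piece 1:x rests on {0:a}
piece 2:a rests on {1:x}
piece 3:c rests on {2:a}
piece 4:y rests on {1:x}
piece 5:z rests on {3:c, 4:y}
piece 6:x rests on {5:z}
piece 7:y rests on {6:x}
minimal pieces: {0:a}
ways to finish when only these pieces remain (= sum over removing one remaining piece with nothing left below it):
  1 left: {7}→1
  2 left: {6,7}→1
  3 left: {5,6,7}→1
  4 left: {3,5,6,7}→1  {4,5,6,7}→1
  5 left: {2,3,5,6,7}→1  {3,4,5,6,7}→2
  6 left: {2,3,4,5,6,7}→3
  placing 0:a first → 3 extensions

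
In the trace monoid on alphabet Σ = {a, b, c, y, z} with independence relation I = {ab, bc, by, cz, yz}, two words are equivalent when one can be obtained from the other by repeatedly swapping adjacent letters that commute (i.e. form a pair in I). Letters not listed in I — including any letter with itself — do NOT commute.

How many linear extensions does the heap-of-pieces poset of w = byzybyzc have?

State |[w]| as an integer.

0(b) covers ∅
1(y) covers ∅
2(z) covers 0:b
3(y) covers 1:y
4(b) covers 2:z
5(y) covers 3:y
6(z) covers 4:b
7(c) covers 5:y
floor of heap: 0:b, 1:y
completions by unplaced set U, small U first (add the entries for U minus each lowest piece of U):
  |U|=1: {6}:1  {7}:1
  |U|=2: {4,6}:1  {5,7}:1  {6,7}:2
  |U|=3: {2,4,6}:1  {3,5,7}:1  {4,6,7}:3  {5,6,7}:3
  |U|=4: {0,2,4,6}:1  {1,3,5,7}:1  {2,4,6,7}:4  {3,5,6,7}:4  {4,5,6,7}:6
  |U|=5: {0,2,4,6,7}:5  {1,3,5,6,7}:5  {2,4,5,6,7}:10  {3,4,5,6,7}:10
  |U|=6: {0,2,4,5,6,7}:15  {1,3,4,5,6,7}:15  {2,3,4,5,6,7}:20
  start at 0(b): 35
  start at 1(y): 35
sum over floor = 70

70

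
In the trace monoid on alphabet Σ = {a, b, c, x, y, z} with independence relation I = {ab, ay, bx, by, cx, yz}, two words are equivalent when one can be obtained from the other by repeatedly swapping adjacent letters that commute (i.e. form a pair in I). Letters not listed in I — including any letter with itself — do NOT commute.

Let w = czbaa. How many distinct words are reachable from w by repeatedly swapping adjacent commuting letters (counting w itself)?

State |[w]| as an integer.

3

piece 0:c — minimal
piece 1:z rests on {0:c}
piece 2:b rests on {1:z}
piece 3:a rests on {1:z}
piece 4:a rests on {3:a}
minimal pieces: {0:c}
ways to finish when only these pieces remain (= sum over removing one remaining piece with nothing left below it):
  1 left: {2}→1  {4}→1
  2 left: {2,4}→2  {3,4}→1
  3 left: {2,3,4}→3
  placing 0:c first → 3 extensions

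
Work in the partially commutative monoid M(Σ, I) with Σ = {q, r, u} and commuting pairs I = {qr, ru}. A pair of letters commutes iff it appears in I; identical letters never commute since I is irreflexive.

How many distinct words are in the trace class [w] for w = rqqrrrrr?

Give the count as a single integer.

piece 0:r — minimal
piece 1:q — minimal
piece 2:q rests on {1:q}
piece 3:r rests on {0:r}
piece 4:r rests on {3:r}
piece 5:r rests on {4:r}
piece 6:r rests on {5:r}
piece 7:r rests on {6:r}
minimal pieces: {0:r, 1:q}
ways to finish when only these pieces remain (= sum over removing one remaining piece with nothing left below it):
  1 left: {2}→1  {7}→1
  2 left: {1,2}→1  {2,7}→2  {6,7}→1
  3 left: {1,2,7}→3  {2,6,7}→3  {5,6,7}→1
  4 left: {1,2,6,7}→6  {2,5,6,7}→4  {4,5,6,7}→1
  5 left: {1,2,5,6,7}→10  {2,4,5,6,7}→5  {3,4,5,6,7}→1
  6 left: {0,3,4,5,6,7}→1  {1,2,4,5,6,7}→15  {2,3,4,5,6,7}→6
  placing 0:r first → 21 extensions
  placing 1:q first → 7 extensions
total linear extensions = 28

28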